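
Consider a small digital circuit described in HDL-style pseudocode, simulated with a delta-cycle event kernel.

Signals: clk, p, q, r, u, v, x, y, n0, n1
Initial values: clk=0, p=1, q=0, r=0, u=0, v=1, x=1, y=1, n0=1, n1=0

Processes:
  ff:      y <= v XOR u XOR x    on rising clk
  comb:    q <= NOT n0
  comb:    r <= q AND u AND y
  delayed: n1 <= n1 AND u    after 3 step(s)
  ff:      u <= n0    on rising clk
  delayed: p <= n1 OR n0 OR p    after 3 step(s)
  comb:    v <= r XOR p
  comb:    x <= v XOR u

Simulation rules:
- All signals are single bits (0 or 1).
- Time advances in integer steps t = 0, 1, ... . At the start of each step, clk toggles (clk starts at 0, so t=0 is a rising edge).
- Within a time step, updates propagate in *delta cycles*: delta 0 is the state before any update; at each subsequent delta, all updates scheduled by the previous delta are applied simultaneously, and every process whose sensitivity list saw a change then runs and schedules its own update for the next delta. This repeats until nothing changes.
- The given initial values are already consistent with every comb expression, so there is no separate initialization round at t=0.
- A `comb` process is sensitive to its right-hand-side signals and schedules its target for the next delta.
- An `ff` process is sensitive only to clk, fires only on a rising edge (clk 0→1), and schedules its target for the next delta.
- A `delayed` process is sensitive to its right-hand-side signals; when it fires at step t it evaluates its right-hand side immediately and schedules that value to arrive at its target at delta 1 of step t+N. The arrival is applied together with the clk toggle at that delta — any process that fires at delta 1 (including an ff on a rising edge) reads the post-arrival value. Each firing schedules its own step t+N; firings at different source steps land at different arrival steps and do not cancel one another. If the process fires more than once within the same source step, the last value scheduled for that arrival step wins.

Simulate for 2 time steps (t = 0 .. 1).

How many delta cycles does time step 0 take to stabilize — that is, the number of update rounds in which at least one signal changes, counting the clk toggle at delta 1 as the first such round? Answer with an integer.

3

[bits: q,x,y,u,v,n0,p,clk,r,n1]
t=0: Δ0=0110111000 Δ1=0110111100 Δ2=0101111100 Δ3=0001111100 | 3Δ
t=1: Δ0=0001111100 Δ1=0001111000 | 1Δ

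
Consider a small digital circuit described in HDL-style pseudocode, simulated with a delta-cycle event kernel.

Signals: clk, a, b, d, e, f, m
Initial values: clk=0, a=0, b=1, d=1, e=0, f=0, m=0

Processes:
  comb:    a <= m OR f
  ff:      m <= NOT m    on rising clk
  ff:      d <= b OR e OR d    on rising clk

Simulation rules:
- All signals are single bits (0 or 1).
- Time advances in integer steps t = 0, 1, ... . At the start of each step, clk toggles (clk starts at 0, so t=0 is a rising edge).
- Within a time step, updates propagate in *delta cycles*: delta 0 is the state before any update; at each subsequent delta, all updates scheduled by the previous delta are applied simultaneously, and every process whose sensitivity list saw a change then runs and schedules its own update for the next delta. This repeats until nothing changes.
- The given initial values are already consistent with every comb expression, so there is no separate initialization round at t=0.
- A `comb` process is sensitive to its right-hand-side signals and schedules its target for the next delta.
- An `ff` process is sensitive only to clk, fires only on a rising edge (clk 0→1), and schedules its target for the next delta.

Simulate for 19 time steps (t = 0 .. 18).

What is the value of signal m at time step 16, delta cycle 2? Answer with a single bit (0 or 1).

t=0 Δ0: b=1 e=0 m=0 f=0 d=1 a=0 clk=0
  Δ1: clk:0→1
  Δ2: m:0→1
  Δ3: a:0→1
  (3Δ to stable)
t=1 Δ0: b=1 e=0 m=1 f=0 d=1 a=1 clk=1
  Δ1: clk:1→0
  (1Δ to stable)
t=2 Δ0: b=1 e=0 m=1 f=0 d=1 a=1 clk=0
  Δ1: clk:0→1
  Δ2: m:1→0
  Δ3: a:1→0
  (3Δ to stable)
t=3 Δ0: b=1 e=0 m=0 f=0 d=1 a=0 clk=1
  Δ1: clk:1→0
  (1Δ to stable)
t=4 Δ0: b=1 e=0 m=0 f=0 d=1 a=0 clk=0
  Δ1: clk:0→1
  Δ2: m:0→1
  Δ3: a:0→1
  (3Δ to stable)
t=5 Δ0: b=1 e=0 m=1 f=0 d=1 a=1 clk=1
  Δ1: clk:1→0
  (1Δ to stable)
t=6 Δ0: b=1 e=0 m=1 f=0 d=1 a=1 clk=0
  Δ1: clk:0→1
  Δ2: m:1→0
  Δ3: a:1→0
  (3Δ to stable)
t=7 Δ0: b=1 e=0 m=0 f=0 d=1 a=0 clk=1
  Δ1: clk:1→0
  (1Δ to stable)
t=8 Δ0: b=1 e=0 m=0 f=0 d=1 a=0 clk=0
  Δ1: clk:0→1
  Δ2: m:0→1
  Δ3: a:0→1
  (3Δ to stable)
t=9 Δ0: b=1 e=0 m=1 f=0 d=1 a=1 clk=1
  Δ1: clk:1→0
  (1Δ to stable)
t=10 Δ0: b=1 e=0 m=1 f=0 d=1 a=1 clk=0
  Δ1: clk:0→1
  Δ2: m:1→0
  Δ3: a:1→0
  (3Δ to stable)
t=11 Δ0: b=1 e=0 m=0 f=0 d=1 a=0 clk=1
  Δ1: clk:1→0
  (1Δ to stable)
t=12 Δ0: b=1 e=0 m=0 f=0 d=1 a=0 clk=0
  Δ1: clk:0→1
  Δ2: m:0→1
  Δ3: a:0→1
  (3Δ to stable)
t=13 Δ0: b=1 e=0 m=1 f=0 d=1 a=1 clk=1
  Δ1: clk:1→0
  (1Δ to stable)
t=14 Δ0: b=1 e=0 m=1 f=0 d=1 a=1 clk=0
  Δ1: clk:0→1
  Δ2: m:1→0
  Δ3: a:1→0
  (3Δ to stable)
t=15 Δ0: b=1 e=0 m=0 f=0 d=1 a=0 clk=1
  Δ1: clk:1→0
  (1Δ to stable)
t=16 Δ0: b=1 e=0 m=0 f=0 d=1 a=0 clk=0
  Δ1: clk:0→1
  Δ2: m:0→1
  Δ3: a:0→1
  (3Δ to stable)
t=17 Δ0: b=1 e=0 m=1 f=0 d=1 a=1 clk=1
  Δ1: clk:1→0
  (1Δ to stable)
t=18 Δ0: b=1 e=0 m=1 f=0 d=1 a=1 clk=0
  Δ1: clk:0→1
  Δ2: m:1→0
  Δ3: a:1→0
  (3Δ to stable)

1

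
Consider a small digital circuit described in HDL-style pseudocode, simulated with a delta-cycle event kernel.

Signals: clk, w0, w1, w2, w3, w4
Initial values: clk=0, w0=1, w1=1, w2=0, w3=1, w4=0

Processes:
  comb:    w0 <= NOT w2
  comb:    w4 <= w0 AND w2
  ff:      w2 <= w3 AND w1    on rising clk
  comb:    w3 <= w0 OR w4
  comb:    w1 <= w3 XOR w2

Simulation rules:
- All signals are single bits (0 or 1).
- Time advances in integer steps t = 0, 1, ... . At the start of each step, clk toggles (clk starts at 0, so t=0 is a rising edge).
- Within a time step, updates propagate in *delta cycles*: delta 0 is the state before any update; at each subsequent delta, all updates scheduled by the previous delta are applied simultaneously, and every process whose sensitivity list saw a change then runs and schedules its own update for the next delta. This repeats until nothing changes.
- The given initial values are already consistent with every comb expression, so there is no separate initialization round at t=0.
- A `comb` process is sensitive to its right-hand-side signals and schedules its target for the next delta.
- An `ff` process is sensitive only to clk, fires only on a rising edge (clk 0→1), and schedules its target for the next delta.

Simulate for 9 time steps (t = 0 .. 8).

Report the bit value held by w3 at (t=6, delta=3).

0

[bits: w2,w4,clk,w0,w3,w1]
t=0: Δ0=000111 Δ1=001111 Δ2=101111 Δ3=111010 Δ4=101010 Δ5=101000 Δ6=101001 | 6Δ
t=1: Δ0=101001 Δ1=100001 | 1Δ
t=2: Δ0=100001 Δ1=101001 Δ2=001001 Δ3=001100 Δ4=001110 Δ5=001111 | 5Δ
t=3: Δ0=001111 Δ1=000111 | 1Δ
t=4: Δ0=000111 Δ1=001111 Δ2=101111 Δ3=111010 Δ4=101010 Δ5=101000 Δ6=101001 | 6Δ
t=5: Δ0=101001 Δ1=100001 | 1Δ
t=6: Δ0=100001 Δ1=101001 Δ2=001001 Δ3=001100 Δ4=001110 Δ5=001111 | 5Δ
t=7: Δ0=001111 Δ1=000111 | 1Δ
t=8: Δ0=000111 Δ1=001111 Δ2=101111 Δ3=111010 Δ4=101010 Δ5=101000 Δ6=101001 | 6Δ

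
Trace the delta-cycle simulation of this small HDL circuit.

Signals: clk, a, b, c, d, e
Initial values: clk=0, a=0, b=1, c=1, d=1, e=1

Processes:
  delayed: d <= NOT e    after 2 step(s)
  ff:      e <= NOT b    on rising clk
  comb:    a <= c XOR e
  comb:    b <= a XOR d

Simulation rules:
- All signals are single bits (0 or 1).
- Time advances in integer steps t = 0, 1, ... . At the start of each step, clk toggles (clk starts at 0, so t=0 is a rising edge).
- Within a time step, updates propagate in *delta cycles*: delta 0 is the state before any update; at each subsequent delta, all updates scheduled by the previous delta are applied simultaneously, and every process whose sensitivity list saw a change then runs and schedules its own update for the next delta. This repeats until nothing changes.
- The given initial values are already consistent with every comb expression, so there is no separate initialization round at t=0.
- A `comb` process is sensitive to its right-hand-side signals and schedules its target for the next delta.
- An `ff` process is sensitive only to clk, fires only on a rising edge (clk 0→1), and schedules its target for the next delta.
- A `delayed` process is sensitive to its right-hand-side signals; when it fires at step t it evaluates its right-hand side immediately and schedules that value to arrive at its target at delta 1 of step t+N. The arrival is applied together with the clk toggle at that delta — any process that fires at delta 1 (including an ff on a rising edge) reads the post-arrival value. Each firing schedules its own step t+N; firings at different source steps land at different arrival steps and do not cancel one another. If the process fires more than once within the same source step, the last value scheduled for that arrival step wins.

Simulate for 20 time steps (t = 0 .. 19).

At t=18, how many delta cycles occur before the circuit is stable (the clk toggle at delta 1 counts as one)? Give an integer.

2

t0.Δ0 b=1 e=1 a=0 clk=0 d=1 c=1
t0.Δ1 b=1 e=1 a=0 clk=1 d=1 c=1
t0.Δ2 b=1 e=0 a=0 clk=1 d=1 c=1
t0.Δ3 b=1 e=0 a=1 clk=1 d=1 c=1
t0.Δ4 b=0 e=0 a=1 clk=1 d=1 c=1
t1.Δ0 b=0 e=0 a=1 clk=1 d=1 c=1
t1.Δ1 b=0 e=0 a=1 clk=0 d=1 c=1
t2.Δ0 b=0 e=0 a=1 clk=0 d=1 c=1
t2.Δ1 b=0 e=0 a=1 clk=1 d=1 c=1
t2.Δ2 b=0 e=1 a=1 clk=1 d=1 c=1
t2.Δ3 b=0 e=1 a=0 clk=1 d=1 c=1
t2.Δ4 b=1 e=1 a=0 clk=1 d=1 c=1
t3.Δ0 b=1 e=1 a=0 clk=1 d=1 c=1
t3.Δ1 b=1 e=1 a=0 clk=0 d=1 c=1
t4.Δ0 b=1 e=1 a=0 clk=0 d=1 c=1
t4.Δ1 b=1 e=1 a=0 clk=1 d=0 c=1
t4.Δ2 b=0 e=0 a=0 clk=1 d=0 c=1
t4.Δ3 b=0 e=0 a=1 clk=1 d=0 c=1
t4.Δ4 b=1 e=0 a=1 clk=1 d=0 c=1
t5.Δ0 b=1 e=0 a=1 clk=1 d=0 c=1
t5.Δ1 b=1 e=0 a=1 clk=0 d=0 c=1
t6.Δ0 b=1 e=0 a=1 clk=0 d=0 c=1
t6.Δ1 b=1 e=0 a=1 clk=1 d=1 c=1
t6.Δ2 b=0 e=0 a=1 clk=1 d=1 c=1
t7.Δ0 b=0 e=0 a=1 clk=1 d=1 c=1
t7.Δ1 b=0 e=0 a=1 clk=0 d=1 c=1
t8.Δ0 b=0 e=0 a=1 clk=0 d=1 c=1
t8.Δ1 b=0 e=0 a=1 clk=1 d=1 c=1
t8.Δ2 b=0 e=1 a=1 clk=1 d=1 c=1
t8.Δ3 b=0 e=1 a=0 clk=1 d=1 c=1
t8.Δ4 b=1 e=1 a=0 clk=1 d=1 c=1
t9.Δ0 b=1 e=1 a=0 clk=1 d=1 c=1
t9.Δ1 b=1 e=1 a=0 clk=0 d=1 c=1
t10.Δ0 b=1 e=1 a=0 clk=0 d=1 c=1
t10.Δ1 b=1 e=1 a=0 clk=1 d=0 c=1
t10.Δ2 b=0 e=0 a=0 clk=1 d=0 c=1
t10.Δ3 b=0 e=0 a=1 clk=1 d=0 c=1
t10.Δ4 b=1 e=0 a=1 clk=1 d=0 c=1
t11.Δ0 b=1 e=0 a=1 clk=1 d=0 c=1
t11.Δ1 b=1 e=0 a=1 clk=0 d=0 c=1
t12.Δ0 b=1 e=0 a=1 clk=0 d=0 c=1
t12.Δ1 b=1 e=0 a=1 clk=1 d=1 c=1
t12.Δ2 b=0 e=0 a=1 clk=1 d=1 c=1
t13.Δ0 b=0 e=0 a=1 clk=1 d=1 c=1
t13.Δ1 b=0 e=0 a=1 clk=0 d=1 c=1
t14.Δ0 b=0 e=0 a=1 clk=0 d=1 c=1
t14.Δ1 b=0 e=0 a=1 clk=1 d=1 c=1
t14.Δ2 b=0 e=1 a=1 clk=1 d=1 c=1
t14.Δ3 b=0 e=1 a=0 clk=1 d=1 c=1
t14.Δ4 b=1 e=1 a=0 clk=1 d=1 c=1
t15.Δ0 b=1 e=1 a=0 clk=1 d=1 c=1
t15.Δ1 b=1 e=1 a=0 clk=0 d=1 c=1
t16.Δ0 b=1 e=1 a=0 clk=0 d=1 c=1
t16.Δ1 b=1 e=1 a=0 clk=1 d=0 c=1
t16.Δ2 b=0 e=0 a=0 clk=1 d=0 c=1
t16.Δ3 b=0 e=0 a=1 clk=1 d=0 c=1
t16.Δ4 b=1 e=0 a=1 clk=1 d=0 c=1
t17.Δ0 b=1 e=0 a=1 clk=1 d=0 c=1
t17.Δ1 b=1 e=0 a=1 clk=0 d=0 c=1
t18.Δ0 b=1 e=0 a=1 clk=0 d=0 c=1
t18.Δ1 b=1 e=0 a=1 clk=1 d=1 c=1
t18.Δ2 b=0 e=0 a=1 clk=1 d=1 c=1
t19.Δ0 b=0 e=0 a=1 clk=1 d=1 c=1
t19.Δ1 b=0 e=0 a=1 clk=0 d=1 c=1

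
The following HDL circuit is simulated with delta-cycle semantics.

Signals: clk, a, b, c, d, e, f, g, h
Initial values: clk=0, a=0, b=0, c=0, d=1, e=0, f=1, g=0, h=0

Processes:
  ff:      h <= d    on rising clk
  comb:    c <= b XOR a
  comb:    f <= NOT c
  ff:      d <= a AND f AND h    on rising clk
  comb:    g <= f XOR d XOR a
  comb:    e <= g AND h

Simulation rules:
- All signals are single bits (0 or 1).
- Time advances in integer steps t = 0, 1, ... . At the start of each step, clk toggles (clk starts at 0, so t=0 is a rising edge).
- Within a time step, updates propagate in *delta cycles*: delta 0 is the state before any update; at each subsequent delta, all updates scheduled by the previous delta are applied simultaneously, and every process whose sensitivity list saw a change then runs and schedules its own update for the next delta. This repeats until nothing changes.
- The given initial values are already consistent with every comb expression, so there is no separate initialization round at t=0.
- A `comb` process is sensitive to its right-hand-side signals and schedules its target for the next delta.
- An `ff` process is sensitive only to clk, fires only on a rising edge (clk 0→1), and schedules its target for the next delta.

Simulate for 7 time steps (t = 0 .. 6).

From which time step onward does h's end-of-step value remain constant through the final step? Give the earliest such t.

2

[bits: clk,e,f,c,b,d,a,h,g]
t=0: Δ0=001001000 Δ1=101001000 Δ2=101000010 Δ3=101000011 Δ4=111000011 | 4Δ
t=1: Δ0=111000011 Δ1=011000011 | 1Δ
t=2: Δ0=011000011 Δ1=111000011 Δ2=111000001 Δ3=101000001 | 3Δ
t=3: Δ0=101000001 Δ1=001000001 | 1Δ
t=4: Δ0=001000001 Δ1=101000001 | 1Δ
t=5: Δ0=101000001 Δ1=001000001 | 1Δ
t=6: Δ0=001000001 Δ1=101000001 | 1Δ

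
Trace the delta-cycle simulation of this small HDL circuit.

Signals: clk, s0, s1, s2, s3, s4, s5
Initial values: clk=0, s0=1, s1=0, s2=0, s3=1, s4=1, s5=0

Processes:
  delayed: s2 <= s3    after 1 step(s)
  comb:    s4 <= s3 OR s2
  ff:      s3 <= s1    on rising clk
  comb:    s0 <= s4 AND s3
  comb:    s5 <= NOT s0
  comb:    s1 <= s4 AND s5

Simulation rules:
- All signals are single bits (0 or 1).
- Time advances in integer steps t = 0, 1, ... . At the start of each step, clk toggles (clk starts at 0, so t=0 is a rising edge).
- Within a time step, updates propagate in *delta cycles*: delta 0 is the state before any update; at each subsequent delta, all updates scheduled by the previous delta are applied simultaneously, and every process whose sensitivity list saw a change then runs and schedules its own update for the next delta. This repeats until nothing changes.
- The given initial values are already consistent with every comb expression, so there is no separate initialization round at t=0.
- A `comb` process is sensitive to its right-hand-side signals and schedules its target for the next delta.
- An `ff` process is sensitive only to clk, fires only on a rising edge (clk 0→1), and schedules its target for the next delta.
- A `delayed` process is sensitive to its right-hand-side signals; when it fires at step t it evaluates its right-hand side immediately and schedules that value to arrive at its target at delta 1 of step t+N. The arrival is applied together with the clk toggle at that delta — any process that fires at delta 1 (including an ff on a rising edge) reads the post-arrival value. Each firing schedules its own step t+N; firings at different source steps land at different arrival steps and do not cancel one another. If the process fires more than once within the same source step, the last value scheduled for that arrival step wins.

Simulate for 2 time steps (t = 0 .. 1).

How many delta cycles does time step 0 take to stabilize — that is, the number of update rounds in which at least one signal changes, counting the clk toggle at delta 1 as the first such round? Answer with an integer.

4

t0.Δ0 s0=1 clk=0 s2=0 s3=1 s4=1 s1=0 s5=0
t0.Δ1 s0=1 clk=1 s2=0 s3=1 s4=1 s1=0 s5=0
t0.Δ2 s0=1 clk=1 s2=0 s3=0 s4=1 s1=0 s5=0
t0.Δ3 s0=0 clk=1 s2=0 s3=0 s4=0 s1=0 s5=0
t0.Δ4 s0=0 clk=1 s2=0 s3=0 s4=0 s1=0 s5=1
t1.Δ0 s0=0 clk=1 s2=0 s3=0 s4=0 s1=0 s5=1
t1.Δ1 s0=0 clk=0 s2=0 s3=0 s4=0 s1=0 s5=1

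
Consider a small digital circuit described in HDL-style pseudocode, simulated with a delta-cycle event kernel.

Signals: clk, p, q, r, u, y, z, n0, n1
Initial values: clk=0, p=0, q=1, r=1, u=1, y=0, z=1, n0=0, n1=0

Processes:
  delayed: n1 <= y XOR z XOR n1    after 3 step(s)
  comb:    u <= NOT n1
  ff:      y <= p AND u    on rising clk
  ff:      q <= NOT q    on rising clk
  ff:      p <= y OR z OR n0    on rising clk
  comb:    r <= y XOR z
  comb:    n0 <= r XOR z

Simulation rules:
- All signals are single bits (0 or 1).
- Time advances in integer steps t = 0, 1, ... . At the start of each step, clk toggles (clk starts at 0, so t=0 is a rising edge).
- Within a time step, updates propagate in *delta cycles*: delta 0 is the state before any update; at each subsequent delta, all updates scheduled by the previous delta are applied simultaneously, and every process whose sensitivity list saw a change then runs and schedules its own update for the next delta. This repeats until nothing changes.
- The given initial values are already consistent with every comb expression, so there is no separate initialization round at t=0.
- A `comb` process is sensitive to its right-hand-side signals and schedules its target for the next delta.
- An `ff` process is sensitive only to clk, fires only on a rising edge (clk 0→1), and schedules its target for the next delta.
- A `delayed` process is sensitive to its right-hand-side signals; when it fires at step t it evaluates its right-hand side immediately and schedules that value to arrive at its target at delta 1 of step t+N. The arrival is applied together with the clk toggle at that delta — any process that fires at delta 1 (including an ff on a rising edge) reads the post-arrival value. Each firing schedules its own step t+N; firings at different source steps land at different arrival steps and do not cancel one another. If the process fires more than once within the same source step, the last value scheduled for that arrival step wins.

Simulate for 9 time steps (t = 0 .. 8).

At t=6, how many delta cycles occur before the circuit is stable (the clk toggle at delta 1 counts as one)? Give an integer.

2

t0.Δ0 n0=0 y=0 u=1 n1=0 clk=0 p=0 z=1 r=1 q=1
t0.Δ1 n0=0 y=0 u=1 n1=0 clk=1 p=0 z=1 r=1 q=1
t0.Δ2 n0=0 y=0 u=1 n1=0 clk=1 p=1 z=1 r=1 q=0
t1.Δ0 n0=0 y=0 u=1 n1=0 clk=1 p=1 z=1 r=1 q=0
t1.Δ1 n0=0 y=0 u=1 n1=0 clk=0 p=1 z=1 r=1 q=0
t2.Δ0 n0=0 y=0 u=1 n1=0 clk=0 p=1 z=1 r=1 q=0
t2.Δ1 n0=0 y=0 u=1 n1=0 clk=1 p=1 z=1 r=1 q=0
t2.Δ2 n0=0 y=1 u=1 n1=0 clk=1 p=1 z=1 r=1 q=1
t2.Δ3 n0=0 y=1 u=1 n1=0 clk=1 p=1 z=1 r=0 q=1
t2.Δ4 n0=1 y=1 u=1 n1=0 clk=1 p=1 z=1 r=0 q=1
t3.Δ0 n0=1 y=1 u=1 n1=0 clk=1 p=1 z=1 r=0 q=1
t3.Δ1 n0=1 y=1 u=1 n1=0 clk=0 p=1 z=1 r=0 q=1
t4.Δ0 n0=1 y=1 u=1 n1=0 clk=0 p=1 z=1 r=0 q=1
t4.Δ1 n0=1 y=1 u=1 n1=0 clk=1 p=1 z=1 r=0 q=1
t4.Δ2 n0=1 y=1 u=1 n1=0 clk=1 p=1 z=1 r=0 q=0
t5.Δ0 n0=1 y=1 u=1 n1=0 clk=1 p=1 z=1 r=0 q=0
t5.Δ1 n0=1 y=1 u=1 n1=0 clk=0 p=1 z=1 r=0 q=0
t6.Δ0 n0=1 y=1 u=1 n1=0 clk=0 p=1 z=1 r=0 q=0
t6.Δ1 n0=1 y=1 u=1 n1=0 clk=1 p=1 z=1 r=0 q=0
t6.Δ2 n0=1 y=1 u=1 n1=0 clk=1 p=1 z=1 r=0 q=1
t7.Δ0 n0=1 y=1 u=1 n1=0 clk=1 p=1 z=1 r=0 q=1
t7.Δ1 n0=1 y=1 u=1 n1=0 clk=0 p=1 z=1 r=0 q=1
t8.Δ0 n0=1 y=1 u=1 n1=0 clk=0 p=1 z=1 r=0 q=1
t8.Δ1 n0=1 y=1 u=1 n1=0 clk=1 p=1 z=1 r=0 q=1
t8.Δ2 n0=1 y=1 u=1 n1=0 clk=1 p=1 z=1 r=0 q=0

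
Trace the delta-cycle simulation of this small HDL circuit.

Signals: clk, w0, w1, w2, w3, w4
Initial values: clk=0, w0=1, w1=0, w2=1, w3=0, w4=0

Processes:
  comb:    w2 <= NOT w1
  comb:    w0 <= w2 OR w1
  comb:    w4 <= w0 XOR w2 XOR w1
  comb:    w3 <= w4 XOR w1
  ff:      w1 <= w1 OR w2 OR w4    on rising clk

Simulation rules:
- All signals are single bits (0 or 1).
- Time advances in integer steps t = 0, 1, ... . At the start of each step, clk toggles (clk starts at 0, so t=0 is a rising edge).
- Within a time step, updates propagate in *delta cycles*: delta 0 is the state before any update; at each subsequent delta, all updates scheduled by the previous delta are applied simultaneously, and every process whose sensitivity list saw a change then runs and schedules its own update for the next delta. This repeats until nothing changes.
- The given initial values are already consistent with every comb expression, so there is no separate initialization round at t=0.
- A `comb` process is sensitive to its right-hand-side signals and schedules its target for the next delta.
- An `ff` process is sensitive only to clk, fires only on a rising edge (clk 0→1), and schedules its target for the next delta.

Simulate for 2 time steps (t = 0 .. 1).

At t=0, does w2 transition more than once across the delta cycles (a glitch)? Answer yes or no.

no

t0.Δ0 clk=0 w2=1 w0=1 w4=0 w1=0 w3=0
t0.Δ1 clk=1 w2=1 w0=1 w4=0 w1=0 w3=0
t0.Δ2 clk=1 w2=1 w0=1 w4=0 w1=1 w3=0
t0.Δ3 clk=1 w2=0 w0=1 w4=1 w1=1 w3=1
t0.Δ4 clk=1 w2=0 w0=1 w4=0 w1=1 w3=0
t0.Δ5 clk=1 w2=0 w0=1 w4=0 w1=1 w3=1
t1.Δ0 clk=1 w2=0 w0=1 w4=0 w1=1 w3=1
t1.Δ1 clk=0 w2=0 w0=1 w4=0 w1=1 w3=1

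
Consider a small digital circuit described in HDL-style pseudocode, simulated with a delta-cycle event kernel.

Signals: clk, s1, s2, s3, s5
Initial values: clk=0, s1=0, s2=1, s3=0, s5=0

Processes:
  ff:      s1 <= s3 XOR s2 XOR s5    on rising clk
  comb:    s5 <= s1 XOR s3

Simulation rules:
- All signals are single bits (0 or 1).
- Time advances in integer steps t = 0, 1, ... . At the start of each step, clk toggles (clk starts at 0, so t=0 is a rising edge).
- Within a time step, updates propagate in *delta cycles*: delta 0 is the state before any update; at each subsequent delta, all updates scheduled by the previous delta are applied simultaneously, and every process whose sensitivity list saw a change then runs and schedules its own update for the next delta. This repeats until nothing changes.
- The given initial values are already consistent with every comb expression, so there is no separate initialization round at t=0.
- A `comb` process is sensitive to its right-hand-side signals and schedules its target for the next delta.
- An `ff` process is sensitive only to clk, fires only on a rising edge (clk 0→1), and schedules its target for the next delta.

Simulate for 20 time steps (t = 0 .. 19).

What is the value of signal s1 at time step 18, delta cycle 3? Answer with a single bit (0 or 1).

[bits: s1,s3,s2,s5,clk]
t=0: Δ0=00100 Δ1=00101 Δ2=10101 Δ3=10111 | 3Δ
t=1: Δ0=10111 Δ1=10110 | 1Δ
t=2: Δ0=10110 Δ1=10111 Δ2=00111 Δ3=00101 | 3Δ
t=3: Δ0=00101 Δ1=00100 | 1Δ
t=4: Δ0=00100 Δ1=00101 Δ2=10101 Δ3=10111 | 3Δ
t=5: Δ0=10111 Δ1=10110 | 1Δ
t=6: Δ0=10110 Δ1=10111 Δ2=00111 Δ3=00101 | 3Δ
t=7: Δ0=00101 Δ1=00100 | 1Δ
t=8: Δ0=00100 Δ1=00101 Δ2=10101 Δ3=10111 | 3Δ
t=9: Δ0=10111 Δ1=10110 | 1Δ
t=10: Δ0=10110 Δ1=10111 Δ2=00111 Δ3=00101 | 3Δ
t=11: Δ0=00101 Δ1=00100 | 1Δ
t=12: Δ0=00100 Δ1=00101 Δ2=10101 Δ3=10111 | 3Δ
t=13: Δ0=10111 Δ1=10110 | 1Δ
t=14: Δ0=10110 Δ1=10111 Δ2=00111 Δ3=00101 | 3Δ
t=15: Δ0=00101 Δ1=00100 | 1Δ
t=16: Δ0=00100 Δ1=00101 Δ2=10101 Δ3=10111 | 3Δ
t=17: Δ0=10111 Δ1=10110 | 1Δ
t=18: Δ0=10110 Δ1=10111 Δ2=00111 Δ3=00101 | 3Δ
t=19: Δ0=00101 Δ1=00100 | 1Δ

0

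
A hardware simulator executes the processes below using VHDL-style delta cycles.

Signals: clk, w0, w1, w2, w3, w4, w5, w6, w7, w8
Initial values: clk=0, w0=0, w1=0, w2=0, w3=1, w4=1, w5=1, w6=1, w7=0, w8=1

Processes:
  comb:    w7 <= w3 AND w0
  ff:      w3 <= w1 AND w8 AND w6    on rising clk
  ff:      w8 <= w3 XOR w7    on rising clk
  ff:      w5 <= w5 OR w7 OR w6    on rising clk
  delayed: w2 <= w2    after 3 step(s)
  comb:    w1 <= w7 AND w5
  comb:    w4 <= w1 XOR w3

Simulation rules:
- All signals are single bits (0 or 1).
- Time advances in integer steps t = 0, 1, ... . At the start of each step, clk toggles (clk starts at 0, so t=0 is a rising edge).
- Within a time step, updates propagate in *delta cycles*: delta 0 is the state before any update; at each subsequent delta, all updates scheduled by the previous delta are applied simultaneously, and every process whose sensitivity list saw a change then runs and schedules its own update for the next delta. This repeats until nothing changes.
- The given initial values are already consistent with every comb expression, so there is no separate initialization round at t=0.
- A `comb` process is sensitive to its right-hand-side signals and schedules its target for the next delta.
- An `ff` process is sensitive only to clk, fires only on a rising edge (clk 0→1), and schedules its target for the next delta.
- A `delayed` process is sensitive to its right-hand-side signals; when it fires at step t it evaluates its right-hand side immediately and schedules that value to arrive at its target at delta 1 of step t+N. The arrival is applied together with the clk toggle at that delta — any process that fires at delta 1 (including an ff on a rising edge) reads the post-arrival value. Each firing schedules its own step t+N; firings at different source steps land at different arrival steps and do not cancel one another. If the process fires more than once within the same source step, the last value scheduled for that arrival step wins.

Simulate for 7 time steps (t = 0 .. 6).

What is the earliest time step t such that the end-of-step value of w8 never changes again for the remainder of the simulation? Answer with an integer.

[bits: w5,w1,w2,w6,w3,w4,w0,clk,w8,w7]
t=0: Δ0=1001110010 Δ1=1001110110 Δ2=1001010110 Δ3=1001000110 | 3Δ
t=1: Δ0=1001000110 Δ1=1001000010 | 1Δ
t=2: Δ0=1001000010 Δ1=1001000110 Δ2=1001000100 | 2Δ
t=3: Δ0=1001000100 Δ1=1001000000 | 1Δ
t=4: Δ0=1001000000 Δ1=1001000100 | 1Δ
t=5: Δ0=1001000100 Δ1=1001000000 | 1Δ
t=6: Δ0=1001000000 Δ1=1001000100 | 1Δ

2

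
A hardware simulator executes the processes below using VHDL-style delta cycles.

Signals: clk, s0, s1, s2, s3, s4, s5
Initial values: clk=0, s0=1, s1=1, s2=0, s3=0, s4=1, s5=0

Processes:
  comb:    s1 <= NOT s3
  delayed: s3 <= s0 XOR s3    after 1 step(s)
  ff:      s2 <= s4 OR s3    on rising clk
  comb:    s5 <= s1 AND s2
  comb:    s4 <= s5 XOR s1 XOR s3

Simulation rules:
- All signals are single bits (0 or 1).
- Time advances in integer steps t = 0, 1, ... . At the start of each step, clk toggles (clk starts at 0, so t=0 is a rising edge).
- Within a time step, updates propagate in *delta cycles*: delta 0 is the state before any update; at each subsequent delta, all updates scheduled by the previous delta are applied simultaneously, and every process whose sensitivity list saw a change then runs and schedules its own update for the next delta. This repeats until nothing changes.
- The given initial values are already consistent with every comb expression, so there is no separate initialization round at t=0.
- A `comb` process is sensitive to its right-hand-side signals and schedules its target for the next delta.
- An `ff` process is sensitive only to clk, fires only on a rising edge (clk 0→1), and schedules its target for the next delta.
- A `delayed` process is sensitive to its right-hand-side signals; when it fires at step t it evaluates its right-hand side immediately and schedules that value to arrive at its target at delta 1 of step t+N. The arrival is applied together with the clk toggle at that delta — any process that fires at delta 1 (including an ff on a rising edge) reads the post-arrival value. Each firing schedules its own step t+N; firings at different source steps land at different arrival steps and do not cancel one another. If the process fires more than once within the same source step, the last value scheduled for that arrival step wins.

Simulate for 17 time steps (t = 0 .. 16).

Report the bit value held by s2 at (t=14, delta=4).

0

t=0 Δ0: s0=1 s3=0 s5=0 clk=0 s1=1 s2=0 s4=1
  Δ1: clk:0→1
  Δ2: s2:0→1
  Δ3: s5:0→1
  Δ4: s4:1→0
  (4Δ to stable)
t=1 Δ0: s0=1 s3=0 s5=1 clk=1 s1=1 s2=1 s4=0
  Δ1: clk:1→0
  (1Δ to stable)
t=2 Δ0: s0=1 s3=0 s5=1 clk=0 s1=1 s2=1 s4=0
  Δ1: clk:0→1
  Δ2: s2:1→0
  Δ3: s5:1→0
  Δ4: s4:0→1
  (4Δ to stable)
t=3 Δ0: s0=1 s3=0 s5=0 clk=1 s1=1 s2=0 s4=1
  Δ1: clk:1→0
  (1Δ to stable)
t=4 Δ0: s0=1 s3=0 s5=0 clk=0 s1=1 s2=0 s4=1
  Δ1: clk:0→1
  Δ2: s2:0→1
  Δ3: s5:0→1
  Δ4: s4:1→0
  (4Δ to stable)
t=5 Δ0: s0=1 s3=0 s5=1 clk=1 s1=1 s2=1 s4=0
  Δ1: clk:1→0
  (1Δ to stable)
t=6 Δ0: s0=1 s3=0 s5=1 clk=0 s1=1 s2=1 s4=0
  Δ1: clk:0→1
  Δ2: s2:1→0
  Δ3: s5:1→0
  Δ4: s4:0→1
  (4Δ to stable)
t=7 Δ0: s0=1 s3=0 s5=0 clk=1 s1=1 s2=0 s4=1
  Δ1: clk:1→0
  (1Δ to stable)
t=8 Δ0: s0=1 s3=0 s5=0 clk=0 s1=1 s2=0 s4=1
  Δ1: clk:0→1
  Δ2: s2:0→1
  Δ3: s5:0→1
  Δ4: s4:1→0
  (4Δ to stable)
t=9 Δ0: s0=1 s3=0 s5=1 clk=1 s1=1 s2=1 s4=0
  Δ1: clk:1→0
  (1Δ to stable)
t=10 Δ0: s0=1 s3=0 s5=1 clk=0 s1=1 s2=1 s4=0
  Δ1: clk:0→1
  Δ2: s2:1→0
  Δ3: s5:1→0
  Δ4: s4:0→1
  (4Δ to stable)
t=11 Δ0: s0=1 s3=0 s5=0 clk=1 s1=1 s2=0 s4=1
  Δ1: clk:1→0
  (1Δ to stable)
t=12 Δ0: s0=1 s3=0 s5=0 clk=0 s1=1 s2=0 s4=1
  Δ1: clk:0→1
  Δ2: s2:0→1
  Δ3: s5:0→1
  Δ4: s4:1→0
  (4Δ to stable)
t=13 Δ0: s0=1 s3=0 s5=1 clk=1 s1=1 s2=1 s4=0
  Δ1: clk:1→0
  (1Δ to stable)
t=14 Δ0: s0=1 s3=0 s5=1 clk=0 s1=1 s2=1 s4=0
  Δ1: clk:0→1
  Δ2: s2:1→0
  Δ3: s5:1→0
  Δ4: s4:0→1
  (4Δ to stable)
t=15 Δ0: s0=1 s3=0 s5=0 clk=1 s1=1 s2=0 s4=1
  Δ1: clk:1→0
  (1Δ to stable)
t=16 Δ0: s0=1 s3=0 s5=0 clk=0 s1=1 s2=0 s4=1
  Δ1: clk:0→1
  Δ2: s2:0→1
  Δ3: s5:0→1
  Δ4: s4:1→0
  (4Δ to stable)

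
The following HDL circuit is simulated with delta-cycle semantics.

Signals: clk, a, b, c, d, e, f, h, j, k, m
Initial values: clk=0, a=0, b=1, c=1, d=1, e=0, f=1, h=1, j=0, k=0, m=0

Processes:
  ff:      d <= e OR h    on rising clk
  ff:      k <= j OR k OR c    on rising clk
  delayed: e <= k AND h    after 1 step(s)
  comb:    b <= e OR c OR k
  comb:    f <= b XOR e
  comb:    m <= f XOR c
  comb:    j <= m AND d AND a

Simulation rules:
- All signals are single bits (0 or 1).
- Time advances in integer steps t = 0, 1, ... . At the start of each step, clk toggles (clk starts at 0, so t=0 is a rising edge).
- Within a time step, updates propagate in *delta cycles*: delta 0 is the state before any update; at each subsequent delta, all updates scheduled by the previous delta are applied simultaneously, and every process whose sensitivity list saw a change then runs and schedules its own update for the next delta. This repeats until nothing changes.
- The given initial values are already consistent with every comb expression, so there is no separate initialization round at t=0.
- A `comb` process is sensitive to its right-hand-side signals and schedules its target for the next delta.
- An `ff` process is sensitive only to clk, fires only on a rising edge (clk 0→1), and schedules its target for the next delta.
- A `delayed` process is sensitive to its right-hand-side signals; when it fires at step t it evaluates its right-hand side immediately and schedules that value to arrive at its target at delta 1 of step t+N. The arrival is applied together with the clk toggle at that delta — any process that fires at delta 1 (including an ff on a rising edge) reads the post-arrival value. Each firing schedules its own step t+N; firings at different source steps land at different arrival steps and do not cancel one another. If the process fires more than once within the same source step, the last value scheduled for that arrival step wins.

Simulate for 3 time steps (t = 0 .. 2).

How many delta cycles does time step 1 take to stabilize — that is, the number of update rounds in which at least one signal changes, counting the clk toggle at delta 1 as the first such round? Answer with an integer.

t=0 Δ0: d=1 clk=0 m=0 e=0 a=0 h=1 b=1 j=0 k=0 f=1 c=1
  Δ1: clk:0→1
  Δ2: k:0→1
  (2Δ to stable)
t=1 Δ0: d=1 clk=1 m=0 e=0 a=0 h=1 b=1 j=0 k=1 f=1 c=1
  Δ1: clk:1→0, e:0→1
  Δ2: f:1→0
  Δ3: m:0→1
  (3Δ to stable)
t=2 Δ0: d=1 clk=0 m=1 e=1 a=0 h=1 b=1 j=0 k=1 f=0 c=1
  Δ1: clk:0→1
  (1Δ to stable)

3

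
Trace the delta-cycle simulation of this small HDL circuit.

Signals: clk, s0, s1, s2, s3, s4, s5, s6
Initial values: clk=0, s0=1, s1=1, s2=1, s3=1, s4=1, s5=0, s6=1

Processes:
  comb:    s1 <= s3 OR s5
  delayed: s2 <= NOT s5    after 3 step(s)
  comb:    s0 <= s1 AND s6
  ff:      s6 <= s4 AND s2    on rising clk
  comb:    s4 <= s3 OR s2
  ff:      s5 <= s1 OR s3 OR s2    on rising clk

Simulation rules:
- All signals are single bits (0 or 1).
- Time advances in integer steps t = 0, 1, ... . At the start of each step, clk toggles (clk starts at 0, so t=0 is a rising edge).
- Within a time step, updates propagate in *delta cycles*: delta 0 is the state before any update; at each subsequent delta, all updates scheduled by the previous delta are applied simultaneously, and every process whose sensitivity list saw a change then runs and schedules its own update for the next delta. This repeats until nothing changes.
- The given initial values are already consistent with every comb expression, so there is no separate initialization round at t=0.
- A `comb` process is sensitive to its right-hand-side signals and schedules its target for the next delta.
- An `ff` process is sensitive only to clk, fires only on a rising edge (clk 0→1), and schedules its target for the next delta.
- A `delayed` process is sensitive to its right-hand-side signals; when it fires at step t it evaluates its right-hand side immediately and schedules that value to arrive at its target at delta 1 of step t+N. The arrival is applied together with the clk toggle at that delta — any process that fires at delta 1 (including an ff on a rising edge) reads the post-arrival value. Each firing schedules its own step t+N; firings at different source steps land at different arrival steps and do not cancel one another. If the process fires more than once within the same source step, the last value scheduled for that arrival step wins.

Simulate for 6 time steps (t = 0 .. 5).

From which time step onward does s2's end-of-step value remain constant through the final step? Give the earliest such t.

t0.Δ0 s5=0 s6=1 s1=1 s0=1 s2=1 s4=1 clk=0 s3=1
t0.Δ1 s5=0 s6=1 s1=1 s0=1 s2=1 s4=1 clk=1 s3=1
t0.Δ2 s5=1 s6=1 s1=1 s0=1 s2=1 s4=1 clk=1 s3=1
t1.Δ0 s5=1 s6=1 s1=1 s0=1 s2=1 s4=1 clk=1 s3=1
t1.Δ1 s5=1 s6=1 s1=1 s0=1 s2=1 s4=1 clk=0 s3=1
t2.Δ0 s5=1 s6=1 s1=1 s0=1 s2=1 s4=1 clk=0 s3=1
t2.Δ1 s5=1 s6=1 s1=1 s0=1 s2=1 s4=1 clk=1 s3=1
t3.Δ0 s5=1 s6=1 s1=1 s0=1 s2=1 s4=1 clk=1 s3=1
t3.Δ1 s5=1 s6=1 s1=1 s0=1 s2=0 s4=1 clk=0 s3=1
t4.Δ0 s5=1 s6=1 s1=1 s0=1 s2=0 s4=1 clk=0 s3=1
t4.Δ1 s5=1 s6=1 s1=1 s0=1 s2=0 s4=1 clk=1 s3=1
t4.Δ2 s5=1 s6=0 s1=1 s0=1 s2=0 s4=1 clk=1 s3=1
t4.Δ3 s5=1 s6=0 s1=1 s0=0 s2=0 s4=1 clk=1 s3=1
t5.Δ0 s5=1 s6=0 s1=1 s0=0 s2=0 s4=1 clk=1 s3=1
t5.Δ1 s5=1 s6=0 s1=1 s0=0 s2=0 s4=1 clk=0 s3=1

3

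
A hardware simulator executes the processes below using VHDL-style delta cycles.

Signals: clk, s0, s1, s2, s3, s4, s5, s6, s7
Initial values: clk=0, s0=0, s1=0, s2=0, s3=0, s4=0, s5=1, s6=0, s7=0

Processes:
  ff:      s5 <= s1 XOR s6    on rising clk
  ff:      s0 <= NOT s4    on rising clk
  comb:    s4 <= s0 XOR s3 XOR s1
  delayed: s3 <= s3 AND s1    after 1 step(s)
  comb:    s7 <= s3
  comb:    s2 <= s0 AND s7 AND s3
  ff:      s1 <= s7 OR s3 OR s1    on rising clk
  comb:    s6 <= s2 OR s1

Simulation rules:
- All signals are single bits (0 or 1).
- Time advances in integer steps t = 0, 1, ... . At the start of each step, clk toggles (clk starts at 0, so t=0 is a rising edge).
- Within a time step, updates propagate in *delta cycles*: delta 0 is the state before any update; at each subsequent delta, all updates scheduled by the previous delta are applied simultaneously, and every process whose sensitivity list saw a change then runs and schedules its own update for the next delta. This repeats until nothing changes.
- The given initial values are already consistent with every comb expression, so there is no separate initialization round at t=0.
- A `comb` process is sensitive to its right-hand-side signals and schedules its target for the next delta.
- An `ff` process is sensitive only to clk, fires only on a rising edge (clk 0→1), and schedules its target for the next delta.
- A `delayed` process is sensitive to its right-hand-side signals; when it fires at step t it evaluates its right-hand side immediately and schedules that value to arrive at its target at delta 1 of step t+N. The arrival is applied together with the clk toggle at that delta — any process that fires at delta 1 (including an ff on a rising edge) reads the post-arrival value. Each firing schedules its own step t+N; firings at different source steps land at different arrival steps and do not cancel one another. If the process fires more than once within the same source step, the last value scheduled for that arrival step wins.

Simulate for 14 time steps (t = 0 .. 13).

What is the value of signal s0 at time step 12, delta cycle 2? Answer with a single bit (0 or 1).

t=0 Δ0: s7=0 s2=0 s1=0 s3=0 s5=1 s6=0 s4=0 s0=0 clk=0
  Δ1: clk:0→1
  Δ2: s5:1→0, s0:0→1
  Δ3: s4:0→1
  (3Δ to stable)
t=1 Δ0: s7=0 s2=0 s1=0 s3=0 s5=0 s6=0 s4=1 s0=1 clk=1
  Δ1: clk:1→0
  (1Δ to stable)
t=2 Δ0: s7=0 s2=0 s1=0 s3=0 s5=0 s6=0 s4=1 s0=1 clk=0
  Δ1: clk:0→1
  Δ2: s0:1→0
  Δ3: s4:1→0
  (3Δ to stable)
t=3 Δ0: s7=0 s2=0 s1=0 s3=0 s5=0 s6=0 s4=0 s0=0 clk=1
  Δ1: clk:1→0
  (1Δ to stable)
t=4 Δ0: s7=0 s2=0 s1=0 s3=0 s5=0 s6=0 s4=0 s0=0 clk=0
  Δ1: clk:0→1
  Δ2: s0:0→1
  Δ3: s4:0→1
  (3Δ to stable)
t=5 Δ0: s7=0 s2=0 s1=0 s3=0 s5=0 s6=0 s4=1 s0=1 clk=1
  Δ1: clk:1→0
  (1Δ to stable)
t=6 Δ0: s7=0 s2=0 s1=0 s3=0 s5=0 s6=0 s4=1 s0=1 clk=0
  Δ1: clk:0→1
  Δ2: s0:1→0
  Δ3: s4:1→0
  (3Δ to stable)
t=7 Δ0: s7=0 s2=0 s1=0 s3=0 s5=0 s6=0 s4=0 s0=0 clk=1
  Δ1: clk:1→0
  (1Δ to stable)
t=8 Δ0: s7=0 s2=0 s1=0 s3=0 s5=0 s6=0 s4=0 s0=0 clk=0
  Δ1: clk:0→1
  Δ2: s0:0→1
  Δ3: s4:0→1
  (3Δ to stable)
t=9 Δ0: s7=0 s2=0 s1=0 s3=0 s5=0 s6=0 s4=1 s0=1 clk=1
  Δ1: clk:1→0
  (1Δ to stable)
t=10 Δ0: s7=0 s2=0 s1=0 s3=0 s5=0 s6=0 s4=1 s0=1 clk=0
  Δ1: clk:0→1
  Δ2: s0:1→0
  Δ3: s4:1→0
  (3Δ to stable)
t=11 Δ0: s7=0 s2=0 s1=0 s3=0 s5=0 s6=0 s4=0 s0=0 clk=1
  Δ1: clk:1→0
  (1Δ to stable)
t=12 Δ0: s7=0 s2=0 s1=0 s3=0 s5=0 s6=0 s4=0 s0=0 clk=0
  Δ1: clk:0→1
  Δ2: s0:0→1
  Δ3: s4:0→1
  (3Δ to stable)
t=13 Δ0: s7=0 s2=0 s1=0 s3=0 s5=0 s6=0 s4=1 s0=1 clk=1
  Δ1: clk:1→0
  (1Δ to stable)

1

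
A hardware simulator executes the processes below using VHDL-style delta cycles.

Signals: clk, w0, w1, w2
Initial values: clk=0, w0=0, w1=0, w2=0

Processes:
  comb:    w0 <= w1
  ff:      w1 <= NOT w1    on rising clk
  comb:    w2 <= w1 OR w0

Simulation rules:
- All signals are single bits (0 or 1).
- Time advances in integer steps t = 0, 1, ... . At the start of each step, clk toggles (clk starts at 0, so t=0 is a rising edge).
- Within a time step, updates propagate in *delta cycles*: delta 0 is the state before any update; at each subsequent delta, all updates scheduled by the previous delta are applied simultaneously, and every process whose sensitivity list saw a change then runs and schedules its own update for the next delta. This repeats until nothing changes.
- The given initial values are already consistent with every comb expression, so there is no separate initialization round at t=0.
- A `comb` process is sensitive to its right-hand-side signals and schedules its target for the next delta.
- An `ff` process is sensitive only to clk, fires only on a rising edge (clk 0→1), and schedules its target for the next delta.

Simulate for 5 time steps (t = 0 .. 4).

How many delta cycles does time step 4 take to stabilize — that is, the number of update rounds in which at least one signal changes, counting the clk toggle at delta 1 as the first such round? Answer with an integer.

3

[bits: w0,w1,w2,clk]
t=0: Δ0=0000 Δ1=0001 Δ2=0101 Δ3=1111 | 3Δ
t=1: Δ0=1111 Δ1=1110 | 1Δ
t=2: Δ0=1110 Δ1=1111 Δ2=1011 Δ3=0011 Δ4=0001 | 4Δ
t=3: Δ0=0001 Δ1=0000 | 1Δ
t=4: Δ0=0000 Δ1=0001 Δ2=0101 Δ3=1111 | 3Δ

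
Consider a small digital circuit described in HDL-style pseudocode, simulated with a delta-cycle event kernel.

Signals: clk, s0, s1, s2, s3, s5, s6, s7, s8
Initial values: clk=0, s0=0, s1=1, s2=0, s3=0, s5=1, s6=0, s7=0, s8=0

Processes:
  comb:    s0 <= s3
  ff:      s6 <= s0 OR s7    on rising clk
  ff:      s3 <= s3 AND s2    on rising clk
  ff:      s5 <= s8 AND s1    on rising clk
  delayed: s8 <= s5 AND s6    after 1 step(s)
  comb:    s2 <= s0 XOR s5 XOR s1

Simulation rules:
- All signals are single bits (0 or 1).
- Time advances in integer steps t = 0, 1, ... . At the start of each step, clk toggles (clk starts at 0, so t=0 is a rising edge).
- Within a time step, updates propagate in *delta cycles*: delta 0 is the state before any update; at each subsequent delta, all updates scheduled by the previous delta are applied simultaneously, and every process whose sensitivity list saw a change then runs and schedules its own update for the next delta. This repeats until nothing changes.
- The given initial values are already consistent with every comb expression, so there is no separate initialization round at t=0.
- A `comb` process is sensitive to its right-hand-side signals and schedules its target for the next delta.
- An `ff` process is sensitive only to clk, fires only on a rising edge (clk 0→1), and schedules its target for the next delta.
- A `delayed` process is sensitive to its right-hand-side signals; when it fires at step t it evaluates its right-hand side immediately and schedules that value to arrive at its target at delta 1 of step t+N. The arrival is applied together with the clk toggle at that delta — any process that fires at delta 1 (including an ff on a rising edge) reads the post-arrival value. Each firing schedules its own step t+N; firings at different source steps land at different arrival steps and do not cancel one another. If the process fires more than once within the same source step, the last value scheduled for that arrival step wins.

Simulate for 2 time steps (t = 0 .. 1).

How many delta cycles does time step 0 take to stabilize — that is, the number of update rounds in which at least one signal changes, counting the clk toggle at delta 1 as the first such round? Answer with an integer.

t=0 Δ0: s3=0 s1=1 s0=0 s7=0 s8=0 clk=0 s6=0 s5=1 s2=0
  Δ1: clk:0→1
  Δ2: s5:1→0
  Δ3: s2:0→1
  (3Δ to stable)
t=1 Δ0: s3=0 s1=1 s0=0 s7=0 s8=0 clk=1 s6=0 s5=0 s2=1
  Δ1: clk:1→0
  (1Δ to stable)

3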